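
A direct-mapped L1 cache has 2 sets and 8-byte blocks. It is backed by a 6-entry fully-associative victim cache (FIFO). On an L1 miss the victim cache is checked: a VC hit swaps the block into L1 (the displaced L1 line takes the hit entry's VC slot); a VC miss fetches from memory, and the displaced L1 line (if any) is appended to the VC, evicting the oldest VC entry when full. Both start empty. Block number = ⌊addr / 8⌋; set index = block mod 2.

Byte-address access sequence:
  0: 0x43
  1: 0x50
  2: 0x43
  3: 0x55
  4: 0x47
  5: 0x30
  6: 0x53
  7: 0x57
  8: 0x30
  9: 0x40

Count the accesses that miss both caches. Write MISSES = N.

#0 0x43→b8/s0 MISS; vc=[]
#1 0x50→b10/s0 MISS; vc=[8]
#2 0x43→b8/s0 VC-HIT; vc=[10]
#3 0x55→b10/s0 VC-HIT; vc=[8]
#4 0x47→b8/s0 VC-HIT; vc=[10]
#5 0x30→b6/s0 MISS; vc=[10,8]
#6 0x53→b10/s0 VC-HIT; vc=[6,8]
#7 0x57→b10/s0 L1-HIT; vc=[6,8]
#8 0x30→b6/s0 VC-HIT; vc=[10,8]
#9 0x40→b8/s0 VC-HIT; vc=[10,6]

MISSES = 3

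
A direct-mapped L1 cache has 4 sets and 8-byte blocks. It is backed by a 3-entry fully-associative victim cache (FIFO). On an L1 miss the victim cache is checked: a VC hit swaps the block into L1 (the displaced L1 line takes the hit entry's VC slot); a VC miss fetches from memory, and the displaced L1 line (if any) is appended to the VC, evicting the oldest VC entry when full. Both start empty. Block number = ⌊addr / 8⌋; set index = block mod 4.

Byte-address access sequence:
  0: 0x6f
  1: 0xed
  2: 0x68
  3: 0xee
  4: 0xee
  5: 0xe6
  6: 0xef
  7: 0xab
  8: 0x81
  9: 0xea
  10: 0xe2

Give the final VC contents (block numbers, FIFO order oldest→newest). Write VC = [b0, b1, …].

0: 0x6f (blk 13, set 1) → MISS  vc=[]
1: 0xed (blk 29, set 1) → MISS  vc=[13]
2: 0x68 (blk 13, set 1) → VC-HIT  vc=[29]
3: 0xee (blk 29, set 1) → VC-HIT  vc=[13]
4: 0xee (blk 29, set 1) → L1-HIT  vc=[13]
5: 0xe6 (blk 28, set 0) → MISS  vc=[13]
6: 0xef (blk 29, set 1) → L1-HIT  vc=[13]
7: 0xab (blk 21, set 1) → MISS  vc=[13, 29]
8: 0x81 (blk 16, set 0) → MISS  vc=[13, 29, 28]
9: 0xea (blk 29, set 1) → VC-HIT  vc=[13, 21, 28]
10: 0xe2 (blk 28, set 0) → VC-HIT  vc=[13, 21, 16]

VC = [13, 21, 16]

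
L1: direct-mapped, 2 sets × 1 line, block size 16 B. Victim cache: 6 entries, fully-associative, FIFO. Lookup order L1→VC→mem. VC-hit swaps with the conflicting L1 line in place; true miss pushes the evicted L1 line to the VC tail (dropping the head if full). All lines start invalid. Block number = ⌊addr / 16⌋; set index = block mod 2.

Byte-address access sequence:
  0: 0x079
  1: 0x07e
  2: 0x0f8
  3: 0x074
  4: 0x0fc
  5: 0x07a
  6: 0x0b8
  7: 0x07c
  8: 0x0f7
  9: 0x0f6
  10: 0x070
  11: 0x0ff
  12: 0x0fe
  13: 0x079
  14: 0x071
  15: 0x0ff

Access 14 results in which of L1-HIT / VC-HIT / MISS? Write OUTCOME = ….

  [0] addr=0x79 blk=7 s=1: MISS | VC []
  [1] addr=0x7e blk=7 s=1: L1-HIT | VC []
  [2] addr=0xf8 blk=15 s=1: MISS | VC [7]
  [3] addr=0x74 blk=7 s=1: VC-HIT | VC [15]
  [4] addr=0xfc blk=15 s=1: VC-HIT | VC [7]
  [5] addr=0x7a blk=7 s=1: VC-HIT | VC [15]
  [6] addr=0xb8 blk=11 s=1: MISS | VC [15, 7]
  [7] addr=0x7c blk=7 s=1: VC-HIT | VC [15, 11]
  [8] addr=0xf7 blk=15 s=1: VC-HIT | VC [7, 11]
  [9] addr=0xf6 blk=15 s=1: L1-HIT | VC [7, 11]
  [10] addr=0x70 blk=7 s=1: VC-HIT | VC [15, 11]
  [11] addr=0xff blk=15 s=1: VC-HIT | VC [7, 11]
  [12] addr=0xfe blk=15 s=1: L1-HIT | VC [7, 11]
  [13] addr=0x79 blk=7 s=1: VC-HIT | VC [15, 11]
  [14] addr=0x71 blk=7 s=1: L1-HIT | VC [15, 11]
  [15] addr=0xff blk=15 s=1: VC-HIT | VC [7, 11]

OUTCOME = L1-HIT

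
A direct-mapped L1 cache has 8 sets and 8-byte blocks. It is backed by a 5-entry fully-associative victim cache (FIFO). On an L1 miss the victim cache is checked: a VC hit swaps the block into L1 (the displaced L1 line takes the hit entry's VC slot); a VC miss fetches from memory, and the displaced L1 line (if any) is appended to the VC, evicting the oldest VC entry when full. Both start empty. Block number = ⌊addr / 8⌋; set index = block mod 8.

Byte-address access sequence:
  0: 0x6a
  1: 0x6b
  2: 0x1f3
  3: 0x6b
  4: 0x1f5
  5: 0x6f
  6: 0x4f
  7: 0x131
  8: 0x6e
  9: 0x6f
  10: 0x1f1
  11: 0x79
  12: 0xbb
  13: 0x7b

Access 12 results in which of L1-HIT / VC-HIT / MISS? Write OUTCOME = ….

OUTCOME = MISS

  [0] addr=0x6a blk=13 s=5: MISS | VC []
  [1] addr=0x6b blk=13 s=5: L1-HIT | VC []
  [2] addr=0x1f3 blk=62 s=6: MISS | VC []
  [3] addr=0x6b blk=13 s=5: L1-HIT | VC []
  [4] addr=0x1f5 blk=62 s=6: L1-HIT | VC []
  [5] addr=0x6f blk=13 s=5: L1-HIT | VC []
  [6] addr=0x4f blk=9 s=1: MISS | VC []
  [7] addr=0x131 blk=38 s=6: MISS | VC [62]
  [8] addr=0x6e blk=13 s=5: L1-HIT | VC [62]
  [9] addr=0x6f blk=13 s=5: L1-HIT | VC [62]
  [10] addr=0x1f1 blk=62 s=6: VC-HIT | VC [38]
  [11] addr=0x79 blk=15 s=7: MISS | VC [38]
  [12] addr=0xbb blk=23 s=7: MISS | VC [38, 15]
  [13] addr=0x7b blk=15 s=7: VC-HIT | VC [38, 23]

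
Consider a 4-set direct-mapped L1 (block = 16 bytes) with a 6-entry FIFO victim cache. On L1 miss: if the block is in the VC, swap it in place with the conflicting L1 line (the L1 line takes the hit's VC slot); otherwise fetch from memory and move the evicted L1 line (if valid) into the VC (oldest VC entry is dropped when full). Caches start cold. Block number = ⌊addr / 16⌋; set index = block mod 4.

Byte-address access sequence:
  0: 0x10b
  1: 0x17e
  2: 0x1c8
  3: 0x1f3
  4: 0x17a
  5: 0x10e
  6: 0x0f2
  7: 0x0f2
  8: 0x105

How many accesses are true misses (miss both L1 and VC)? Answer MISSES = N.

#0 0x10b→b16/s0 MISS; vc=[]
#1 0x17e→b23/s3 MISS; vc=[]
#2 0x1c8→b28/s0 MISS; vc=[16]
#3 0x1f3→b31/s3 MISS; vc=[16,23]
#4 0x17a→b23/s3 VC-HIT; vc=[16,31]
#5 0x10e→b16/s0 VC-HIT; vc=[28,31]
#6 0xf2→b15/s3 MISS; vc=[28,31,23]
#7 0xf2→b15/s3 L1-HIT; vc=[28,31,23]
#8 0x105→b16/s0 L1-HIT; vc=[28,31,23]

MISSES = 5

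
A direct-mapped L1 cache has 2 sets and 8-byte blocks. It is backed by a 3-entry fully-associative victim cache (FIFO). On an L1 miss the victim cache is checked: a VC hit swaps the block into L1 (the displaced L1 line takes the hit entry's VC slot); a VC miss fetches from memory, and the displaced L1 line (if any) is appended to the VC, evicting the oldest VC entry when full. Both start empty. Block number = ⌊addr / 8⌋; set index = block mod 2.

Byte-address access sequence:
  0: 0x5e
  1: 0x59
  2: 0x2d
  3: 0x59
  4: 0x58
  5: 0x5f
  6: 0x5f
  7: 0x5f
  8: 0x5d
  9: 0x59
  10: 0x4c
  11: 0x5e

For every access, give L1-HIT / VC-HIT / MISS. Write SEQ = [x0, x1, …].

  [0] addr=0x5e blk=11 s=1: MISS | VC []
  [1] addr=0x59 blk=11 s=1: L1-HIT | VC []
  [2] addr=0x2d blk=5 s=1: MISS | VC [11]
  [3] addr=0x59 blk=11 s=1: VC-HIT | VC [5]
  [4] addr=0x58 blk=11 s=1: L1-HIT | VC [5]
  [5] addr=0x5f blk=11 s=1: L1-HIT | VC [5]
  [6] addr=0x5f blk=11 s=1: L1-HIT | VC [5]
  [7] addr=0x5f blk=11 s=1: L1-HIT | VC [5]
  [8] addr=0x5d blk=11 s=1: L1-HIT | VC [5]
  [9] addr=0x59 blk=11 s=1: L1-HIT | VC [5]
  [10] addr=0x4c blk=9 s=1: MISS | VC [5, 11]
  [11] addr=0x5e blk=11 s=1: VC-HIT | VC [5, 9]

SEQ = [MISS, L1-HIT, MISS, VC-HIT, L1-HIT, L1-HIT, L1-HIT, L1-HIT, L1-HIT, L1-HIT, MISS, VC-HIT]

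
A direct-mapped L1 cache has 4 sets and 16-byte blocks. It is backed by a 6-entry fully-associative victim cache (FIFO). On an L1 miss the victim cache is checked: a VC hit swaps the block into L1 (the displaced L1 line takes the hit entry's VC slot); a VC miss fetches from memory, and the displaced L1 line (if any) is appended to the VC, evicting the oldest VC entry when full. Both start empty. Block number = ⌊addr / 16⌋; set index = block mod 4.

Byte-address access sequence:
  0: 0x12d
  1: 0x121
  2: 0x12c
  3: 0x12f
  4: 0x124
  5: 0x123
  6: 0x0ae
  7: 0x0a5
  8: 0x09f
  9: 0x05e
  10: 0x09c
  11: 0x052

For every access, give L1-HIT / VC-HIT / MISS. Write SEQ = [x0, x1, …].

  [0] addr=0x12d blk=18 s=2: MISS | VC []
  [1] addr=0x121 blk=18 s=2: L1-HIT | VC []
  [2] addr=0x12c blk=18 s=2: L1-HIT | VC []
  [3] addr=0x12f blk=18 s=2: L1-HIT | VC []
  [4] addr=0x124 blk=18 s=2: L1-HIT | VC []
  [5] addr=0x123 blk=18 s=2: L1-HIT | VC []
  [6] addr=0xae blk=10 s=2: MISS | VC [18]
  [7] addr=0xa5 blk=10 s=2: L1-HIT | VC [18]
  [8] addr=0x9f blk=9 s=1: MISS | VC [18]
  [9] addr=0x5e blk=5 s=1: MISS | VC [18, 9]
  [10] addr=0x9c blk=9 s=1: VC-HIT | VC [18, 5]
  [11] addr=0x52 blk=5 s=1: VC-HIT | VC [18, 9]

SEQ = [MISS, L1-HIT, L1-HIT, L1-HIT, L1-HIT, L1-HIT, MISS, L1-HIT, MISS, MISS, VC-HIT, VC-HIT]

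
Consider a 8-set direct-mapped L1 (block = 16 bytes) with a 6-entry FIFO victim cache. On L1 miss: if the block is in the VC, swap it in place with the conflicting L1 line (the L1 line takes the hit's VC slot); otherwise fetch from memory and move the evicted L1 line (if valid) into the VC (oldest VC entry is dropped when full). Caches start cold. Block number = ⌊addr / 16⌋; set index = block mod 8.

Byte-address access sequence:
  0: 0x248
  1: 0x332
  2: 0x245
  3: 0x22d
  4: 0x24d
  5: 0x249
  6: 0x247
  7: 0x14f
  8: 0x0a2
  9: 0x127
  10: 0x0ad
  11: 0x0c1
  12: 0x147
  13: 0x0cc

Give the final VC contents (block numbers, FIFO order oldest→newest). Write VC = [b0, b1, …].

0: 0x248 (blk 36, set 4) → MISS  vc=[]
1: 0x332 (blk 51, set 3) → MISS  vc=[]
2: 0x245 (blk 36, set 4) → L1-HIT  vc=[]
3: 0x22d (blk 34, set 2) → MISS  vc=[]
4: 0x24d (blk 36, set 4) → L1-HIT  vc=[]
5: 0x249 (blk 36, set 4) → L1-HIT  vc=[]
6: 0x247 (blk 36, set 4) → L1-HIT  vc=[]
7: 0x14f (blk 20, set 4) → MISS  vc=[36]
8: 0xa2 (blk 10, set 2) → MISS  vc=[36, 34]
9: 0x127 (blk 18, set 2) → MISS  vc=[36, 34, 10]
10: 0xad (blk 10, set 2) → VC-HIT  vc=[36, 34, 18]
11: 0xc1 (blk 12, set 4) → MISS  vc=[36, 34, 18, 20]
12: 0x147 (blk 20, set 4) → VC-HIT  vc=[36, 34, 18, 12]
13: 0xcc (blk 12, set 4) → VC-HIT  vc=[36, 34, 18, 20]

VC = [36, 34, 18, 20]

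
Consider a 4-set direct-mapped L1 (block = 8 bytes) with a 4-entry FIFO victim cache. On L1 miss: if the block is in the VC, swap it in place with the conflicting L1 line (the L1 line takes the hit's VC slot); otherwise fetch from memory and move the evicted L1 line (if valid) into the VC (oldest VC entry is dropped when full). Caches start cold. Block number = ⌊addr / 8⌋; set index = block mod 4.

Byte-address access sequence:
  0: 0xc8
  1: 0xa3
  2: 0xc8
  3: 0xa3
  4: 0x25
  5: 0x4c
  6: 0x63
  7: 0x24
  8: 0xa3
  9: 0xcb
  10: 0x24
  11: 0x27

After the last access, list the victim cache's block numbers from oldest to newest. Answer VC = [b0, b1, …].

  [0] addr=0xc8 blk=25 s=1: MISS | VC []
  [1] addr=0xa3 blk=20 s=0: MISS | VC []
  [2] addr=0xc8 blk=25 s=1: L1-HIT | VC []
  [3] addr=0xa3 blk=20 s=0: L1-HIT | VC []
  [4] addr=0x25 blk=4 s=0: MISS | VC [20]
  [5] addr=0x4c blk=9 s=1: MISS | VC [20, 25]
  [6] addr=0x63 blk=12 s=0: MISS | VC [20, 25, 4]
  [7] addr=0x24 blk=4 s=0: VC-HIT | VC [20, 25, 12]
  [8] addr=0xa3 blk=20 s=0: VC-HIT | VC [4, 25, 12]
  [9] addr=0xcb blk=25 s=1: VC-HIT | VC [4, 9, 12]
  [10] addr=0x24 blk=4 s=0: VC-HIT | VC [20, 9, 12]
  [11] addr=0x27 blk=4 s=0: L1-HIT | VC [20, 9, 12]

VC = [20, 9, 12]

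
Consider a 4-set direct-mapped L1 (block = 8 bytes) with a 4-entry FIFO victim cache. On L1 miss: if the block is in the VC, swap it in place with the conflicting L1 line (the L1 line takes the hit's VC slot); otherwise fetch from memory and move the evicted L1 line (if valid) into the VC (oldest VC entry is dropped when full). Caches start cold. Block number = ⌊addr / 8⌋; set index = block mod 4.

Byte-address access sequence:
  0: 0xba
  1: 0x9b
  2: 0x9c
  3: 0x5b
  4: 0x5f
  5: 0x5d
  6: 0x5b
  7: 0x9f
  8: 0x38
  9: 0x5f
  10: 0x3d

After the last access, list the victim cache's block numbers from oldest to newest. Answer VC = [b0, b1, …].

VC = [23, 11, 19]

#0 0xba→b23/s3 MISS; vc=[]
#1 0x9b→b19/s3 MISS; vc=[23]
#2 0x9c→b19/s3 L1-HIT; vc=[23]
#3 0x5b→b11/s3 MISS; vc=[23,19]
#4 0x5f→b11/s3 L1-HIT; vc=[23,19]
#5 0x5d→b11/s3 L1-HIT; vc=[23,19]
#6 0x5b→b11/s3 L1-HIT; vc=[23,19]
#7 0x9f→b19/s3 VC-HIT; vc=[23,11]
#8 0x38→b7/s3 MISS; vc=[23,11,19]
#9 0x5f→b11/s3 VC-HIT; vc=[23,7,19]
#10 0x3d→b7/s3 VC-HIT; vc=[23,11,19]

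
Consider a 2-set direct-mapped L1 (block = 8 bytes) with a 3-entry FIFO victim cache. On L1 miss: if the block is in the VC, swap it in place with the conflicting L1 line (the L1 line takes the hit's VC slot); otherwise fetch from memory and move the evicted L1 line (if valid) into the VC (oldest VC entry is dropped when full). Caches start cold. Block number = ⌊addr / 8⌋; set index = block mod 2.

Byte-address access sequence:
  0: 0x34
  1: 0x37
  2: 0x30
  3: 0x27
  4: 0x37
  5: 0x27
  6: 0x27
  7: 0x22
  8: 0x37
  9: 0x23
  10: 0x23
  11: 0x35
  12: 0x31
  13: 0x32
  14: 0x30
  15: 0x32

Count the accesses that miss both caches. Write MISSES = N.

  [0] addr=0x34 blk=6 s=0: MISS | VC []
  [1] addr=0x37 blk=6 s=0: L1-HIT | VC []
  [2] addr=0x30 blk=6 s=0: L1-HIT | VC []
  [3] addr=0x27 blk=4 s=0: MISS | VC [6]
  [4] addr=0x37 blk=6 s=0: VC-HIT | VC [4]
  [5] addr=0x27 blk=4 s=0: VC-HIT | VC [6]
  [6] addr=0x27 blk=4 s=0: L1-HIT | VC [6]
  [7] addr=0x22 blk=4 s=0: L1-HIT | VC [6]
  [8] addr=0x37 blk=6 s=0: VC-HIT | VC [4]
  [9] addr=0x23 blk=4 s=0: VC-HIT | VC [6]
  [10] addr=0x23 blk=4 s=0: L1-HIT | VC [6]
  [11] addr=0x35 blk=6 s=0: VC-HIT | VC [4]
  [12] addr=0x31 blk=6 s=0: L1-HIT | VC [4]
  [13] addr=0x32 blk=6 s=0: L1-HIT | VC [4]
  [14] addr=0x30 blk=6 s=0: L1-HIT | VC [4]
  [15] addr=0x32 blk=6 s=0: L1-HIT | VC [4]

MISSES = 2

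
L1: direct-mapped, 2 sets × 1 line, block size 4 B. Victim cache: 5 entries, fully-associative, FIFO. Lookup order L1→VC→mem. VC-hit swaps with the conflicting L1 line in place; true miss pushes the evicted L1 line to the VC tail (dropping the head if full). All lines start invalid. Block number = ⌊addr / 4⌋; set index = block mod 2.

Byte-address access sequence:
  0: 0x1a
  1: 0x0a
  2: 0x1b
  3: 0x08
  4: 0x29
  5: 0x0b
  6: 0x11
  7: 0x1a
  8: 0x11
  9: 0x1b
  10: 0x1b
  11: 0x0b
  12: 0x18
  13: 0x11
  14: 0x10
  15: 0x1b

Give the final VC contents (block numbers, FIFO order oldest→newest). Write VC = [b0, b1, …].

VC = [4, 10, 2]

0: 0x1a (blk 6, set 0) → MISS  vc=[]
1: 0xa (blk 2, set 0) → MISS  vc=[6]
2: 0x1b (blk 6, set 0) → VC-HIT  vc=[2]
3: 0x8 (blk 2, set 0) → VC-HIT  vc=[6]
4: 0x29 (blk 10, set 0) → MISS  vc=[6, 2]
5: 0xb (blk 2, set 0) → VC-HIT  vc=[6, 10]
6: 0x11 (blk 4, set 0) → MISS  vc=[6, 10, 2]
7: 0x1a (blk 6, set 0) → VC-HIT  vc=[4, 10, 2]
8: 0x11 (blk 4, set 0) → VC-HIT  vc=[6, 10, 2]
9: 0x1b (blk 6, set 0) → VC-HIT  vc=[4, 10, 2]
10: 0x1b (blk 6, set 0) → L1-HIT  vc=[4, 10, 2]
11: 0xb (blk 2, set 0) → VC-HIT  vc=[4, 10, 6]
12: 0x18 (blk 6, set 0) → VC-HIT  vc=[4, 10, 2]
13: 0x11 (blk 4, set 0) → VC-HIT  vc=[6, 10, 2]
14: 0x10 (blk 4, set 0) → L1-HIT  vc=[6, 10, 2]
15: 0x1b (blk 6, set 0) → VC-HIT  vc=[4, 10, 2]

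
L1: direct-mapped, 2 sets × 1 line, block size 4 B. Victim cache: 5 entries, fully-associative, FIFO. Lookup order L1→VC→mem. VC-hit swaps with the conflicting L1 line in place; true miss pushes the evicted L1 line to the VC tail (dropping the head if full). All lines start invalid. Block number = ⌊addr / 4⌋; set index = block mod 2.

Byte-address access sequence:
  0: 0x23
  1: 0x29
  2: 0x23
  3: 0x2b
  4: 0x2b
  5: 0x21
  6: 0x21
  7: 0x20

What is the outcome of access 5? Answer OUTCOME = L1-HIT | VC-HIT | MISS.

OUTCOME = VC-HIT

  [0] addr=0x23 blk=8 s=0: MISS | VC []
  [1] addr=0x29 blk=10 s=0: MISS | VC [8]
  [2] addr=0x23 blk=8 s=0: VC-HIT | VC [10]
  [3] addr=0x2b blk=10 s=0: VC-HIT | VC [8]
  [4] addr=0x2b blk=10 s=0: L1-HIT | VC [8]
  [5] addr=0x21 blk=8 s=0: VC-HIT | VC [10]
  [6] addr=0x21 blk=8 s=0: L1-HIT | VC [10]
  [7] addr=0x20 blk=8 s=0: L1-HIT | VC [10]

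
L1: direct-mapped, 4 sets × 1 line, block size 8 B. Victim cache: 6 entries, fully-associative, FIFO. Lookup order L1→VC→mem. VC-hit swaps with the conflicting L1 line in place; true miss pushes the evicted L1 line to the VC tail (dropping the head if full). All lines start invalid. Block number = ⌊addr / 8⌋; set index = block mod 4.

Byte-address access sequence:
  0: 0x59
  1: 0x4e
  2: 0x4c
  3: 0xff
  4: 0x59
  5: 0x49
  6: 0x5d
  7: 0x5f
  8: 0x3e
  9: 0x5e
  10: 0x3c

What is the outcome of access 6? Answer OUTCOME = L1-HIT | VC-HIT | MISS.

#0 0x59→b11/s3 MISS; vc=[]
#1 0x4e→b9/s1 MISS; vc=[]
#2 0x4c→b9/s1 L1-HIT; vc=[]
#3 0xff→b31/s3 MISS; vc=[11]
#4 0x59→b11/s3 VC-HIT; vc=[31]
#5 0x49→b9/s1 L1-HIT; vc=[31]
#6 0x5d→b11/s3 L1-HIT; vc=[31]
#7 0x5f→b11/s3 L1-HIT; vc=[31]
#8 0x3e→b7/s3 MISS; vc=[31,11]
#9 0x5e→b11/s3 VC-HIT; vc=[31,7]
#10 0x3c→b7/s3 VC-HIT; vc=[31,11]

OUTCOME = L1-HIT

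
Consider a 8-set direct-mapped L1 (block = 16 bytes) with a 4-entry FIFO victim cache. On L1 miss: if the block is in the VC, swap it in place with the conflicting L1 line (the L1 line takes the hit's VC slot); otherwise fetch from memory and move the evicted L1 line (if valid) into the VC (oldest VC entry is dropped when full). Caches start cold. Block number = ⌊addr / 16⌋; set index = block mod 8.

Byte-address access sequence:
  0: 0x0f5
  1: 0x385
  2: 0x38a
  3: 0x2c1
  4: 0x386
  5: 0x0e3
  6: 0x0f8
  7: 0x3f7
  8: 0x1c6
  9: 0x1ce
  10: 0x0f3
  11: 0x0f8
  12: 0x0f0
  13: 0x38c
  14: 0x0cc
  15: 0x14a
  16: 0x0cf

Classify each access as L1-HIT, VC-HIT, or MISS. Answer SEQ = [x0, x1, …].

SEQ = [MISS, MISS, L1-HIT, MISS, L1-HIT, MISS, L1-HIT, MISS, MISS, L1-HIT, VC-HIT, L1-HIT, L1-HIT, L1-HIT, MISS, MISS, VC-HIT]

#0 0xf5→b15/s7 MISS; vc=[]
#1 0x385→b56/s0 MISS; vc=[]
#2 0x38a→b56/s0 L1-HIT; vc=[]
#3 0x2c1→b44/s4 MISS; vc=[]
#4 0x386→b56/s0 L1-HIT; vc=[]
#5 0xe3→b14/s6 MISS; vc=[]
#6 0xf8→b15/s7 L1-HIT; vc=[]
#7 0x3f7→b63/s7 MISS; vc=[15]
#8 0x1c6→b28/s4 MISS; vc=[15,44]
#9 0x1ce→b28/s4 L1-HIT; vc=[15,44]
#10 0xf3→b15/s7 VC-HIT; vc=[63,44]
#11 0xf8→b15/s7 L1-HIT; vc=[63,44]
#12 0xf0→b15/s7 L1-HIT; vc=[63,44]
#13 0x38c→b56/s0 L1-HIT; vc=[63,44]
#14 0xcc→b12/s4 MISS; vc=[63,44,28]
#15 0x14a→b20/s4 MISS; vc=[63,44,28,12]
#16 0xcf→b12/s4 VC-HIT; vc=[63,44,28,20]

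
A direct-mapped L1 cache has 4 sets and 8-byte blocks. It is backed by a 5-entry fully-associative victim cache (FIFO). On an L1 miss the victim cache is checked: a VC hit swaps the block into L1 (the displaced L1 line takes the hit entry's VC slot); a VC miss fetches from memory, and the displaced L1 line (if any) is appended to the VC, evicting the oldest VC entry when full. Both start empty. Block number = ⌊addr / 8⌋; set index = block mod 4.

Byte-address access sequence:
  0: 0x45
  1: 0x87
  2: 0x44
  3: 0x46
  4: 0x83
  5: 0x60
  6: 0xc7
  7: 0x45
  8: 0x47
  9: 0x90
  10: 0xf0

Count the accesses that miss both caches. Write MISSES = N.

#0 0x45→b8/s0 MISS; vc=[]
#1 0x87→b16/s0 MISS; vc=[8]
#2 0x44→b8/s0 VC-HIT; vc=[16]
#3 0x46→b8/s0 L1-HIT; vc=[16]
#4 0x83→b16/s0 VC-HIT; vc=[8]
#5 0x60→b12/s0 MISS; vc=[8,16]
#6 0xc7→b24/s0 MISS; vc=[8,16,12]
#7 0x45→b8/s0 VC-HIT; vc=[24,16,12]
#8 0x47→b8/s0 L1-HIT; vc=[24,16,12]
#9 0x90→b18/s2 MISS; vc=[24,16,12]
#10 0xf0→b30/s2 MISS; vc=[24,16,12,18]

MISSES = 6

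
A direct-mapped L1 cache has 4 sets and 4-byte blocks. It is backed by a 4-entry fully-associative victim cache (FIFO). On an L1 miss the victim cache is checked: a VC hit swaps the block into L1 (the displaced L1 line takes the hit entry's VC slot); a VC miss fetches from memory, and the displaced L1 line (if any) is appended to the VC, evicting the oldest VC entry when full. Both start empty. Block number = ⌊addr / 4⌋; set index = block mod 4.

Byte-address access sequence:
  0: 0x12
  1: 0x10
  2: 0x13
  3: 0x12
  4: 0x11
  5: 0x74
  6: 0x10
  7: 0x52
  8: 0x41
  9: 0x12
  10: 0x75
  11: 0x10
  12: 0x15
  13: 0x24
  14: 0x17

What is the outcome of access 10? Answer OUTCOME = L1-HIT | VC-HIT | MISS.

  [0] addr=0x12 blk=4 s=0: MISS | VC []
  [1] addr=0x10 blk=4 s=0: L1-HIT | VC []
  [2] addr=0x13 blk=4 s=0: L1-HIT | VC []
  [3] addr=0x12 blk=4 s=0: L1-HIT | VC []
  [4] addr=0x11 blk=4 s=0: L1-HIT | VC []
  [5] addr=0x74 blk=29 s=1: MISS | VC []
  [6] addr=0x10 blk=4 s=0: L1-HIT | VC []
  [7] addr=0x52 blk=20 s=0: MISS | VC [4]
  [8] addr=0x41 blk=16 s=0: MISS | VC [4, 20]
  [9] addr=0x12 blk=4 s=0: VC-HIT | VC [16, 20]
  [10] addr=0x75 blk=29 s=1: L1-HIT | VC [16, 20]
  [11] addr=0x10 blk=4 s=0: L1-HIT | VC [16, 20]
  [12] addr=0x15 blk=5 s=1: MISS | VC [16, 20, 29]
  [13] addr=0x24 blk=9 s=1: MISS | VC [16, 20, 29, 5]
  [14] addr=0x17 blk=5 s=1: VC-HIT | VC [16, 20, 29, 9]

OUTCOME = L1-HIT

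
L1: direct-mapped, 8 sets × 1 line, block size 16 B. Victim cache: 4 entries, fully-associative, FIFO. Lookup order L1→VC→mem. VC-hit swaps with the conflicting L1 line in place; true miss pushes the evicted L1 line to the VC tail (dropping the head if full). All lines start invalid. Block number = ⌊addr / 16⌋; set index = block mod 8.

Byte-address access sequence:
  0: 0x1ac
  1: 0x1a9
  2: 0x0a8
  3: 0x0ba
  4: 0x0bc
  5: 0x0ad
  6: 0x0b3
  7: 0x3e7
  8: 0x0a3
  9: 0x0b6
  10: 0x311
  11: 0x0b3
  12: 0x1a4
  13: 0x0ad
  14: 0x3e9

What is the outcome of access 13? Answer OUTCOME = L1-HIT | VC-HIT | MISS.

  [0] addr=0x1ac blk=26 s=2: MISS | VC []
  [1] addr=0x1a9 blk=26 s=2: L1-HIT | VC []
  [2] addr=0xa8 blk=10 s=2: MISS | VC [26]
  [3] addr=0xba blk=11 s=3: MISS | VC [26]
  [4] addr=0xbc blk=11 s=3: L1-HIT | VC [26]
  [5] addr=0xad blk=10 s=2: L1-HIT | VC [26]
  [6] addr=0xb3 blk=11 s=3: L1-HIT | VC [26]
  [7] addr=0x3e7 blk=62 s=6: MISS | VC [26]
  [8] addr=0xa3 blk=10 s=2: L1-HIT | VC [26]
  [9] addr=0xb6 blk=11 s=3: L1-HIT | VC [26]
  [10] addr=0x311 blk=49 s=1: MISS | VC [26]
  [11] addr=0xb3 blk=11 s=3: L1-HIT | VC [26]
  [12] addr=0x1a4 blk=26 s=2: VC-HIT | VC [10]
  [13] addr=0xad blk=10 s=2: VC-HIT | VC [26]
  [14] addr=0x3e9 blk=62 s=6: L1-HIT | VC [26]

OUTCOME = VC-HIT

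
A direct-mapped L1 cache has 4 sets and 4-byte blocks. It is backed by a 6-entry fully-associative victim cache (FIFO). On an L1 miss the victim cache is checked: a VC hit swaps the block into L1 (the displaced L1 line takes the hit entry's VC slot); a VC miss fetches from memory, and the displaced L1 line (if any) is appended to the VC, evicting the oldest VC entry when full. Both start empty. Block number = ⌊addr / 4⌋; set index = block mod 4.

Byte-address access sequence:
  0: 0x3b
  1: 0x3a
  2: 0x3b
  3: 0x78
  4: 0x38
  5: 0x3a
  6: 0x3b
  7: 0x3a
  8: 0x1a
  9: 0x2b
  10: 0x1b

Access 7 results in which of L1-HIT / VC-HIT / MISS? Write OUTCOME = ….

  [0] addr=0x3b blk=14 s=2: MISS | VC []
  [1] addr=0x3a blk=14 s=2: L1-HIT | VC []
  [2] addr=0x3b blk=14 s=2: L1-HIT | VC []
  [3] addr=0x78 blk=30 s=2: MISS | VC [14]
  [4] addr=0x38 blk=14 s=2: VC-HIT | VC [30]
  [5] addr=0x3a blk=14 s=2: L1-HIT | VC [30]
  [6] addr=0x3b blk=14 s=2: L1-HIT | VC [30]
  [7] addr=0x3a blk=14 s=2: L1-HIT | VC [30]
  [8] addr=0x1a blk=6 s=2: MISS | VC [30, 14]
  [9] addr=0x2b blk=10 s=2: MISS | VC [30, 14, 6]
  [10] addr=0x1b blk=6 s=2: VC-HIT | VC [30, 14, 10]

OUTCOME = L1-HIT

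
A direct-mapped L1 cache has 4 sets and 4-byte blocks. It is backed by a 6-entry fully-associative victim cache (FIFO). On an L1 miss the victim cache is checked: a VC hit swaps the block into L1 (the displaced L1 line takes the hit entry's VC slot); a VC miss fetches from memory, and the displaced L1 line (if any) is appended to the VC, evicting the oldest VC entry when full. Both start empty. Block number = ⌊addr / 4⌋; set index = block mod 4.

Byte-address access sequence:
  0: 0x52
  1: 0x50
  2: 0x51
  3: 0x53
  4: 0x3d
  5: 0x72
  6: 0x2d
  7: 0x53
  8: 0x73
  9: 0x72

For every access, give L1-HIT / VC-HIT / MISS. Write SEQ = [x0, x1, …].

0: 0x52 (blk 20, set 0) → MISS  vc=[]
1: 0x50 (blk 20, set 0) → L1-HIT  vc=[]
2: 0x51 (blk 20, set 0) → L1-HIT  vc=[]
3: 0x53 (blk 20, set 0) → L1-HIT  vc=[]
4: 0x3d (blk 15, set 3) → MISS  vc=[]
5: 0x72 (blk 28, set 0) → MISS  vc=[20]
6: 0x2d (blk 11, set 3) → MISS  vc=[20, 15]
7: 0x53 (blk 20, set 0) → VC-HIT  vc=[28, 15]
8: 0x73 (blk 28, set 0) → VC-HIT  vc=[20, 15]
9: 0x72 (blk 28, set 0) → L1-HIT  vc=[20, 15]

SEQ = [MISS, L1-HIT, L1-HIT, L1-HIT, MISS, MISS, MISS, VC-HIT, VC-HIT, L1-HIT]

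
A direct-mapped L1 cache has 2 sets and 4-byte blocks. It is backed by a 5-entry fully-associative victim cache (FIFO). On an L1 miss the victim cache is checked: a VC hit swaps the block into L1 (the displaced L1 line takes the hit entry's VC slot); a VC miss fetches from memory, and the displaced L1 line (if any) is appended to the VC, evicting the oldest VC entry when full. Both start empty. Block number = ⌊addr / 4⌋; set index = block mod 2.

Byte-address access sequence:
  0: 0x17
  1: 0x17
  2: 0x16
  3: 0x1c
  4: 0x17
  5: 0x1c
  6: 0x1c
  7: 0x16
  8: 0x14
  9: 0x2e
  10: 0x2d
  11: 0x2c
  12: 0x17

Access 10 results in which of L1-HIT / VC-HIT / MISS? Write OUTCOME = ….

#0 0x17→b5/s1 MISS; vc=[]
#1 0x17→b5/s1 L1-HIT; vc=[]
#2 0x16→b5/s1 L1-HIT; vc=[]
#3 0x1c→b7/s1 MISS; vc=[5]
#4 0x17→b5/s1 VC-HIT; vc=[7]
#5 0x1c→b7/s1 VC-HIT; vc=[5]
#6 0x1c→b7/s1 L1-HIT; vc=[5]
#7 0x16→b5/s1 VC-HIT; vc=[7]
#8 0x14→b5/s1 L1-HIT; vc=[7]
#9 0x2e→b11/s1 MISS; vc=[7,5]
#10 0x2d→b11/s1 L1-HIT; vc=[7,5]
#11 0x2c→b11/s1 L1-HIT; vc=[7,5]
#12 0x17→b5/s1 VC-HIT; vc=[7,11]

OUTCOME = L1-HIT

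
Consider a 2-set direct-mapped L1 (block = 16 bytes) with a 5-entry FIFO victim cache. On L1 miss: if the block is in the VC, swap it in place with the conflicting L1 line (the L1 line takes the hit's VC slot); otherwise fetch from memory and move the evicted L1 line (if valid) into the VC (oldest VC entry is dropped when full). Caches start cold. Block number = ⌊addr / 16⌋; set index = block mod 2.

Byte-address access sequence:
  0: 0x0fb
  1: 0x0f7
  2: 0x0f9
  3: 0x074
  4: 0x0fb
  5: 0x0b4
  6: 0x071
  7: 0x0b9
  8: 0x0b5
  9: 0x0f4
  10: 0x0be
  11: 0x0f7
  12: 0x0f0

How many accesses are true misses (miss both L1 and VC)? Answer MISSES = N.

MISSES = 3

#0 0xfb→b15/s1 MISS; vc=[]
#1 0xf7→b15/s1 L1-HIT; vc=[]
#2 0xf9→b15/s1 L1-HIT; vc=[]
#3 0x74→b7/s1 MISS; vc=[15]
#4 0xfb→b15/s1 VC-HIT; vc=[7]
#5 0xb4→b11/s1 MISS; vc=[7,15]
#6 0x71→b7/s1 VC-HIT; vc=[11,15]
#7 0xb9→b11/s1 VC-HIT; vc=[7,15]
#8 0xb5→b11/s1 L1-HIT; vc=[7,15]
#9 0xf4→b15/s1 VC-HIT; vc=[7,11]
#10 0xbe→b11/s1 VC-HIT; vc=[7,15]
#11 0xf7→b15/s1 VC-HIT; vc=[7,11]
#12 0xf0→b15/s1 L1-HIT; vc=[7,11]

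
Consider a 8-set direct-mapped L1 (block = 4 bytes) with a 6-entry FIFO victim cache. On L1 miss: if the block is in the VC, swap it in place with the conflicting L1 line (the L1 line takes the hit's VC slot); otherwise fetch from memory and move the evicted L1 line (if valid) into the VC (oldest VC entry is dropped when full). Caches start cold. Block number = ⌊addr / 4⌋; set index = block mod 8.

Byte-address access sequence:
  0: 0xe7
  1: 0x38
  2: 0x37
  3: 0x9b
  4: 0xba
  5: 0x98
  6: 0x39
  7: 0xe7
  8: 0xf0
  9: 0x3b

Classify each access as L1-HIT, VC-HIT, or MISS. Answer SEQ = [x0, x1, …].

  [0] addr=0xe7 blk=57 s=1: MISS | VC []
  [1] addr=0x38 blk=14 s=6: MISS | VC []
  [2] addr=0x37 blk=13 s=5: MISS | VC []
  [3] addr=0x9b blk=38 s=6: MISS | VC [14]
  [4] addr=0xba blk=46 s=6: MISS | VC [14, 38]
  [5] addr=0x98 blk=38 s=6: VC-HIT | VC [14, 46]
  [6] addr=0x39 blk=14 s=6: VC-HIT | VC [38, 46]
  [7] addr=0xe7 blk=57 s=1: L1-HIT | VC [38, 46]
  [8] addr=0xf0 blk=60 s=4: MISS | VC [38, 46]
  [9] addr=0x3b blk=14 s=6: L1-HIT | VC [38, 46]

SEQ = [MISS, MISS, MISS, MISS, MISS, VC-HIT, VC-HIT, L1-HIT, MISS, L1-HIT]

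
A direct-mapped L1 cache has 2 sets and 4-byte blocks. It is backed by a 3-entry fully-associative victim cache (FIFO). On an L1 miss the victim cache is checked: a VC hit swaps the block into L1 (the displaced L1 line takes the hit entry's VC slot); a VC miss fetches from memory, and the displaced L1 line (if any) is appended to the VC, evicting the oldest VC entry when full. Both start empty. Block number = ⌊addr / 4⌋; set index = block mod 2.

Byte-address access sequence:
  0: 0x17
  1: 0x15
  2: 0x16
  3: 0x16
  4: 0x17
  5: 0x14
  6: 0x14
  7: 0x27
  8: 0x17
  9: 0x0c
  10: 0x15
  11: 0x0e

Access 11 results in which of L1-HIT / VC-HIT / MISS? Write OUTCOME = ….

OUTCOME = VC-HIT

#0 0x17→b5/s1 MISS; vc=[]
#1 0x15→b5/s1 L1-HIT; vc=[]
#2 0x16→b5/s1 L1-HIT; vc=[]
#3 0x16→b5/s1 L1-HIT; vc=[]
#4 0x17→b5/s1 L1-HIT; vc=[]
#5 0x14→b5/s1 L1-HIT; vc=[]
#6 0x14→b5/s1 L1-HIT; vc=[]
#7 0x27→b9/s1 MISS; vc=[5]
#8 0x17→b5/s1 VC-HIT; vc=[9]
#9 0xc→b3/s1 MISS; vc=[9,5]
#10 0x15→b5/s1 VC-HIT; vc=[9,3]
#11 0xe→b3/s1 VC-HIT; vc=[9,5]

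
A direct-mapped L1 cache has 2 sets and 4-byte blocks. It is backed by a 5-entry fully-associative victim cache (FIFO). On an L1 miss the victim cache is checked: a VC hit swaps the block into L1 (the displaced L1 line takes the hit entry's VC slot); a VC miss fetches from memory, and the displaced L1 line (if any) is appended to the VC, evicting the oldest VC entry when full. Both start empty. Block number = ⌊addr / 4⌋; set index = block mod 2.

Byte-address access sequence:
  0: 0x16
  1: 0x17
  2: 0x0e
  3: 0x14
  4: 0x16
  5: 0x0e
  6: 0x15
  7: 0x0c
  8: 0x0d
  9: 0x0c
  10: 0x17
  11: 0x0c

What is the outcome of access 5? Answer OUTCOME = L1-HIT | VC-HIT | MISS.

#0 0x16→b5/s1 MISS; vc=[]
#1 0x17→b5/s1 L1-HIT; vc=[]
#2 0xe→b3/s1 MISS; vc=[5]
#3 0x14→b5/s1 VC-HIT; vc=[3]
#4 0x16→b5/s1 L1-HIT; vc=[3]
#5 0xe→b3/s1 VC-HIT; vc=[5]
#6 0x15→b5/s1 VC-HIT; vc=[3]
#7 0xc→b3/s1 VC-HIT; vc=[5]
#8 0xd→b3/s1 L1-HIT; vc=[5]
#9 0xc→b3/s1 L1-HIT; vc=[5]
#10 0x17→b5/s1 VC-HIT; vc=[3]
#11 0xc→b3/s1 VC-HIT; vc=[5]

OUTCOME = VC-HIT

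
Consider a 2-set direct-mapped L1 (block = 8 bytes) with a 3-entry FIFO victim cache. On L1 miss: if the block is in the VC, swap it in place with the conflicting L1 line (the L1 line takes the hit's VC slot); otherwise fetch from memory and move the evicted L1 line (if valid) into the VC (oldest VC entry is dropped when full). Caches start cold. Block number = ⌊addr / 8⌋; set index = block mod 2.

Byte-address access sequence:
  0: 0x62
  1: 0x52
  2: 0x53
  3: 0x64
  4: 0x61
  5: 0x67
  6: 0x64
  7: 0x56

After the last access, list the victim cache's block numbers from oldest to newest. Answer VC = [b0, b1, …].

VC = [12]

#0 0x62→b12/s0 MISS; vc=[]
#1 0x52→b10/s0 MISS; vc=[12]
#2 0x53→b10/s0 L1-HIT; vc=[12]
#3 0x64→b12/s0 VC-HIT; vc=[10]
#4 0x61→b12/s0 L1-HIT; vc=[10]
#5 0x67→b12/s0 L1-HIT; vc=[10]
#6 0x64→b12/s0 L1-HIT; vc=[10]
#7 0x56→b10/s0 VC-HIT; vc=[12]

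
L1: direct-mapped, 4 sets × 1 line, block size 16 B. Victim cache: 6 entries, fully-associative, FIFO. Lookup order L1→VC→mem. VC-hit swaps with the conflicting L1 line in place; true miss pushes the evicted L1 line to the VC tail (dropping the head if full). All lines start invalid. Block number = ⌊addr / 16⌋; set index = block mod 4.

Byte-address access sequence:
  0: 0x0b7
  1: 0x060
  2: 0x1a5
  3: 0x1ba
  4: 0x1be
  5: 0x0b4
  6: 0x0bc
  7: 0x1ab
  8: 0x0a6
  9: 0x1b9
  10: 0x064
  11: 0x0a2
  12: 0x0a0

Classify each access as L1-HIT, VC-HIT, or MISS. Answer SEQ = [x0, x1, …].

SEQ = [MISS, MISS, MISS, MISS, L1-HIT, VC-HIT, L1-HIT, L1-HIT, MISS, VC-HIT, VC-HIT, VC-HIT, L1-HIT]

#0 0xb7→b11/s3 MISS; vc=[]
#1 0x60→b6/s2 MISS; vc=[]
#2 0x1a5→b26/s2 MISS; vc=[6]
#3 0x1ba→b27/s3 MISS; vc=[6,11]
#4 0x1be→b27/s3 L1-HIT; vc=[6,11]
#5 0xb4→b11/s3 VC-HIT; vc=[6,27]
#6 0xbc→b11/s3 L1-HIT; vc=[6,27]
#7 0x1ab→b26/s2 L1-HIT; vc=[6,27]
#8 0xa6→b10/s2 MISS; vc=[6,27,26]
#9 0x1b9→b27/s3 VC-HIT; vc=[6,11,26]
#10 0x64→b6/s2 VC-HIT; vc=[10,11,26]
#11 0xa2→b10/s2 VC-HIT; vc=[6,11,26]
#12 0xa0→b10/s2 L1-HIT; vc=[6,11,26]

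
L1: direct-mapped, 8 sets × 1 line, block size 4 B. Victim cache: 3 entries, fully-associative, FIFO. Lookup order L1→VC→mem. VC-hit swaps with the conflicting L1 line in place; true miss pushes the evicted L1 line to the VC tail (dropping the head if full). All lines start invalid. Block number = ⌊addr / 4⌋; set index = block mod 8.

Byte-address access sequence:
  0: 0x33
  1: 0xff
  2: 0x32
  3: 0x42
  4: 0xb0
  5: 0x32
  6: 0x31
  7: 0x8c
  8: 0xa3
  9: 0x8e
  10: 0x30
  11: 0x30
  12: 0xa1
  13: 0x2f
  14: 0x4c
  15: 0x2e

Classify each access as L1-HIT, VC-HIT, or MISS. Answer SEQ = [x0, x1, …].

SEQ = [MISS, MISS, L1-HIT, MISS, MISS, VC-HIT, L1-HIT, MISS, MISS, L1-HIT, L1-HIT, L1-HIT, L1-HIT, MISS, MISS, VC-HIT]

#0 0x33→b12/s4 MISS; vc=[]
#1 0xff→b63/s7 MISS; vc=[]
#2 0x32→b12/s4 L1-HIT; vc=[]
#3 0x42→b16/s0 MISS; vc=[]
#4 0xb0→b44/s4 MISS; vc=[12]
#5 0x32→b12/s4 VC-HIT; vc=[44]
#6 0x31→b12/s4 L1-HIT; vc=[44]
#7 0x8c→b35/s3 MISS; vc=[44]
#8 0xa3→b40/s0 MISS; vc=[44,16]
#9 0x8e→b35/s3 L1-HIT; vc=[44,16]
#10 0x30→b12/s4 L1-HIT; vc=[44,16]
#11 0x30→b12/s4 L1-HIT; vc=[44,16]
#12 0xa1→b40/s0 L1-HIT; vc=[44,16]
#13 0x2f→b11/s3 MISS; vc=[44,16,35]
#14 0x4c→b19/s3 MISS; vc=[16,35,11]
#15 0x2e→b11/s3 VC-HIT; vc=[16,35,19]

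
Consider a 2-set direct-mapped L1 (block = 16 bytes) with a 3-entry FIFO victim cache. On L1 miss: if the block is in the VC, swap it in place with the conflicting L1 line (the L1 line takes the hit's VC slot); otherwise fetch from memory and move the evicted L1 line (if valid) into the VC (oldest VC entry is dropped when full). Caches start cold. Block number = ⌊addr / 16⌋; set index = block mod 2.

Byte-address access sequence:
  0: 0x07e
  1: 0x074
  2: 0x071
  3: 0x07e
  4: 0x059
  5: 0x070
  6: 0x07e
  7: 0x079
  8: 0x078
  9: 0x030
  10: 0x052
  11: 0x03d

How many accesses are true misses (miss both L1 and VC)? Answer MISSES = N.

#0 0x7e→b7/s1 MISS; vc=[]
#1 0x74→b7/s1 L1-HIT; vc=[]
#2 0x71→b7/s1 L1-HIT; vc=[]
#3 0x7e→b7/s1 L1-HIT; vc=[]
#4 0x59→b5/s1 MISS; vc=[7]
#5 0x70→b7/s1 VC-HIT; vc=[5]
#6 0x7e→b7/s1 L1-HIT; vc=[5]
#7 0x79→b7/s1 L1-HIT; vc=[5]
#8 0x78→b7/s1 L1-HIT; vc=[5]
#9 0x30→b3/s1 MISS; vc=[5,7]
#10 0x52→b5/s1 VC-HIT; vc=[3,7]
#11 0x3d→b3/s1 VC-HIT; vc=[5,7]

MISSES = 3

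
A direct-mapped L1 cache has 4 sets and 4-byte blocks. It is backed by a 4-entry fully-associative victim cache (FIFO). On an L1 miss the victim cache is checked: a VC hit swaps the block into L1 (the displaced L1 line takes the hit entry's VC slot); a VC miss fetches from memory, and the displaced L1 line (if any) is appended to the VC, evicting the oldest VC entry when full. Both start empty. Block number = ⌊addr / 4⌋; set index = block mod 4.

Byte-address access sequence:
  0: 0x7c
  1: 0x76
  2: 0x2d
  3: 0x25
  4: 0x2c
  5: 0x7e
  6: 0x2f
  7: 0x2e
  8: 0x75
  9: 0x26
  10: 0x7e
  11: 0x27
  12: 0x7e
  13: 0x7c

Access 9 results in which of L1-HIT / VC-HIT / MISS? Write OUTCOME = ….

OUTCOME = VC-HIT

  [0] addr=0x7c blk=31 s=3: MISS | VC []
  [1] addr=0x76 blk=29 s=1: MISS | VC []
  [2] addr=0x2d blk=11 s=3: MISS | VC [31]
  [3] addr=0x25 blk=9 s=1: MISS | VC [31, 29]
  [4] addr=0x2c blk=11 s=3: L1-HIT | VC [31, 29]
  [5] addr=0x7e blk=31 s=3: VC-HIT | VC [11, 29]
  [6] addr=0x2f blk=11 s=3: VC-HIT | VC [31, 29]
  [7] addr=0x2e blk=11 s=3: L1-HIT | VC [31, 29]
  [8] addr=0x75 blk=29 s=1: VC-HIT | VC [31, 9]
  [9] addr=0x26 blk=9 s=1: VC-HIT | VC [31, 29]
  [10] addr=0x7e blk=31 s=3: VC-HIT | VC [11, 29]
  [11] addr=0x27 blk=9 s=1: L1-HIT | VC [11, 29]
  [12] addr=0x7e blk=31 s=3: L1-HIT | VC [11, 29]
  [13] addr=0x7c blk=31 s=3: L1-HIT | VC [11, 29]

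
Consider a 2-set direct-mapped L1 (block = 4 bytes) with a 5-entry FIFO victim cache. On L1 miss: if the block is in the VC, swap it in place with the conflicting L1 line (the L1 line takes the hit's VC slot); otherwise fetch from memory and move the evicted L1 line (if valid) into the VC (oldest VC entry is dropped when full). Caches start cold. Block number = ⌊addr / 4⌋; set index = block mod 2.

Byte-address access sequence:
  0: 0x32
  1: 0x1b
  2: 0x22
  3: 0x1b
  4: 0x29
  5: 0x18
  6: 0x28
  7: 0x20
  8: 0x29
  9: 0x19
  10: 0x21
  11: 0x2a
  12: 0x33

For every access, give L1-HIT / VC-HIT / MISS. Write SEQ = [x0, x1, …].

SEQ = [MISS, MISS, MISS, VC-HIT, MISS, VC-HIT, VC-HIT, VC-HIT, VC-HIT, VC-HIT, VC-HIT, VC-HIT, VC-HIT]

  [0] addr=0x32 blk=12 s=0: MISS | VC []
  [1] addr=0x1b blk=6 s=0: MISS | VC [12]
  [2] addr=0x22 blk=8 s=0: MISS | VC [12, 6]
  [3] addr=0x1b blk=6 s=0: VC-HIT | VC [12, 8]
  [4] addr=0x29 blk=10 s=0: MISS | VC [12, 8, 6]
  [5] addr=0x18 blk=6 s=0: VC-HIT | VC [12, 8, 10]
  [6] addr=0x28 blk=10 s=0: VC-HIT | VC [12, 8, 6]
  [7] addr=0x20 blk=8 s=0: VC-HIT | VC [12, 10, 6]
  [8] addr=0x29 blk=10 s=0: VC-HIT | VC [12, 8, 6]
  [9] addr=0x19 blk=6 s=0: VC-HIT | VC [12, 8, 10]
  [10] addr=0x21 blk=8 s=0: VC-HIT | VC [12, 6, 10]
  [11] addr=0x2a blk=10 s=0: VC-HIT | VC [12, 6, 8]
  [12] addr=0x33 blk=12 s=0: VC-HIT | VC [10, 6, 8]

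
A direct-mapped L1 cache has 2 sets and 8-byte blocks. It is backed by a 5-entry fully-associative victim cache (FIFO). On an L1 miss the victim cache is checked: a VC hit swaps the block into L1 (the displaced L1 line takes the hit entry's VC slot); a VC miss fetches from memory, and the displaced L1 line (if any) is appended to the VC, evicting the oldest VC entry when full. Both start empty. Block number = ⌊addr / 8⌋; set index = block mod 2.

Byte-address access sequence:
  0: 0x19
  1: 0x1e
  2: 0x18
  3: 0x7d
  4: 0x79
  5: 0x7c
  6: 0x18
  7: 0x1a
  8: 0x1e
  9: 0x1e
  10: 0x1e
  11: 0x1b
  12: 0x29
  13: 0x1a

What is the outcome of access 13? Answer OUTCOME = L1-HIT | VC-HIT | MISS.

OUTCOME = VC-HIT

#0 0x19→b3/s1 MISS; vc=[]
#1 0x1e→b3/s1 L1-HIT; vc=[]
#2 0x18→b3/s1 L1-HIT; vc=[]
#3 0x7d→b15/s1 MISS; vc=[3]
#4 0x79→b15/s1 L1-HIT; vc=[3]
#5 0x7c→b15/s1 L1-HIT; vc=[3]
#6 0x18→b3/s1 VC-HIT; vc=[15]
#7 0x1a→b3/s1 L1-HIT; vc=[15]
#8 0x1e→b3/s1 L1-HIT; vc=[15]
#9 0x1e→b3/s1 L1-HIT; vc=[15]
#10 0x1e→b3/s1 L1-HIT; vc=[15]
#11 0x1b→b3/s1 L1-HIT; vc=[15]
#12 0x29→b5/s1 MISS; vc=[15,3]
#13 0x1a→b3/s1 VC-HIT; vc=[15,5]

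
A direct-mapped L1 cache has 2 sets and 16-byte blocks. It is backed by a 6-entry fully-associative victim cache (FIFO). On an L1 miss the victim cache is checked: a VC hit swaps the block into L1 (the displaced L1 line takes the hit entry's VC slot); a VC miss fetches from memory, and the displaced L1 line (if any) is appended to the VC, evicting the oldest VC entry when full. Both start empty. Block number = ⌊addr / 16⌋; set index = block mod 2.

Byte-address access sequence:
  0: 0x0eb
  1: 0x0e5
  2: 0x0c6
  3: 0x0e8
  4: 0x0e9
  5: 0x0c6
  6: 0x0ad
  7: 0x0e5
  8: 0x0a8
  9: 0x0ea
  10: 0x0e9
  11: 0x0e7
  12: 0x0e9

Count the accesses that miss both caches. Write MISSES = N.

MISSES = 3

#0 0xeb→b14/s0 MISS; vc=[]
#1 0xe5→b14/s0 L1-HIT; vc=[]
#2 0xc6→b12/s0 MISS; vc=[14]
#3 0xe8→b14/s0 VC-HIT; vc=[12]
#4 0xe9→b14/s0 L1-HIT; vc=[12]
#5 0xc6→b12/s0 VC-HIT; vc=[14]
#6 0xad→b10/s0 MISS; vc=[14,12]
#7 0xe5→b14/s0 VC-HIT; vc=[10,12]
#8 0xa8→b10/s0 VC-HIT; vc=[14,12]
#9 0xea→b14/s0 VC-HIT; vc=[10,12]
#10 0xe9→b14/s0 L1-HIT; vc=[10,12]
#11 0xe7→b14/s0 L1-HIT; vc=[10,12]
#12 0xe9→b14/s0 L1-HIT; vc=[10,12]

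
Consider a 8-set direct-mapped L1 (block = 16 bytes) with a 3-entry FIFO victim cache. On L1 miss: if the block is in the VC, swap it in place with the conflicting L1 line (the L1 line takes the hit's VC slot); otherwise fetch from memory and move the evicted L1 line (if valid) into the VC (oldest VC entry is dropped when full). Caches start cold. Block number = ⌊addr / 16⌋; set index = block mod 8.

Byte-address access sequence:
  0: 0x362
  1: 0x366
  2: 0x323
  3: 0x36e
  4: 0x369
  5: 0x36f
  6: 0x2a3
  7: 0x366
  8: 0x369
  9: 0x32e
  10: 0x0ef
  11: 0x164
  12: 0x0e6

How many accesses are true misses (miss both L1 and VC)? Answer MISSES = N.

  [0] addr=0x362 blk=54 s=6: MISS | VC []
  [1] addr=0x366 blk=54 s=6: L1-HIT | VC []
  [2] addr=0x323 blk=50 s=2: MISS | VC []
  [3] addr=0x36e blk=54 s=6: L1-HIT | VC []
  [4] addr=0x369 blk=54 s=6: L1-HIT | VC []
  [5] addr=0x36f blk=54 s=6: L1-HIT | VC []
  [6] addr=0x2a3 blk=42 s=2: MISS | VC [50]
  [7] addr=0x366 blk=54 s=6: L1-HIT | VC [50]
  [8] addr=0x369 blk=54 s=6: L1-HIT | VC [50]
  [9] addr=0x32e blk=50 s=2: VC-HIT | VC [42]
  [10] addr=0xef blk=14 s=6: MISS | VC [42, 54]
  [11] addr=0x164 blk=22 s=6: MISS | VC [42, 54, 14]
  [12] addr=0xe6 blk=14 s=6: VC-HIT | VC [42, 54, 22]

MISSES = 5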